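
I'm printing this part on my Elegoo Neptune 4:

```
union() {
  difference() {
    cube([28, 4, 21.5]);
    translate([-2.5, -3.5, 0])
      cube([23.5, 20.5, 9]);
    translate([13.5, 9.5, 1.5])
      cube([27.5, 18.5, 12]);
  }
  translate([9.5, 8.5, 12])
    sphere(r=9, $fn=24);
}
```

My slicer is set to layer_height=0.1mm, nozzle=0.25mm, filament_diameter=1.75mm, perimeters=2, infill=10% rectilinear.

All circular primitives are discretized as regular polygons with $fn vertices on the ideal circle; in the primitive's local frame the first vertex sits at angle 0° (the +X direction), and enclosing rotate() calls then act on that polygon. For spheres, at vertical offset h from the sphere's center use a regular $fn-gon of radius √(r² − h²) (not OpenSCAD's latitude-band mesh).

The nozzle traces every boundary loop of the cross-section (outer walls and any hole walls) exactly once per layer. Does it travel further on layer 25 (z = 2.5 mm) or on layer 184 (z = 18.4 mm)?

layer 184 (z = 18.4 mm)

Layer 25 (z = 2.5): the 28×4 cube contributes its full rectangle (perimeter 64.00 mm); the cube at (-2.5, -3.5) (footprint 23.5×20.5) is included at this height (perimeter 88.00 mm); the cube at (13.5, 9.5) is present — its section is the full 27.5×18.5 rectangle (perimeter 92.00 mm); Subtracting the remaining from the first: starting from the 28×4 cube, the 23.5×20.5 cube at (-2.5, -3.5) partially overlaps it — only the 84.00 mm² overlap (of its 481.75 mm²) is removed, clipping the outline; the 27.5×18.5 cube at (13.5, 9.5) misses the remaining region (no effect) — boundary = 22.00 mm; the sphere at (9.5, 8.5) does not reach this height (|z−center|=9.500 > r=9); Taking the union: only that combined region is present, so the union is just that shape — boundary = 22.00 mm. So its perimeter = 22.00 mm. Layer 184 (z = 18.4): the cube (footprint 28×4) is included at this height (perimeter 64.00 mm); the cube at (-2.5, -3.5) is absent (z outside [0, 9]); the cube at (13.5, 9.5) is not intersected at this z (z outside [1.5, 13.5]); After the difference (first − rest): none of the subtracted shapes is present at this height, so the 28×4 cube is unchanged — boundary = 64.00 mm; the r=9 sphere at (9.5, 8.5) contributes a regular 24-gon of circumradius √(9²−6.4²) = 6.328 (perimeter = 2·24·6.328·sin(180°/24) = 39.64 mm); Merging all regions: the regions partially overlap (shared area 10.84 mm²), so the edge portions inside another operand are dropped and the merged outline is re-measured after clipping — boundary = 84.94 mm. So its perimeter = 84.94 mm. Layer 184 is larger (84.94 vs 22.00 mm).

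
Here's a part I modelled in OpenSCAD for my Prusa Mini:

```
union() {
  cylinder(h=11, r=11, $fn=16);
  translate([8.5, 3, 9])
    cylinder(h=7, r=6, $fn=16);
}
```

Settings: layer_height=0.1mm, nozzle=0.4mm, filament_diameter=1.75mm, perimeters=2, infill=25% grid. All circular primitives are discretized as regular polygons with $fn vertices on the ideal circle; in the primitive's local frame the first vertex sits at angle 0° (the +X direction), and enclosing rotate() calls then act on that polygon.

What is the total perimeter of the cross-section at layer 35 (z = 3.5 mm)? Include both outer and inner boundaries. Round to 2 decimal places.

68.67 mm

At z = 3.5 mm: the r=11 cylinder contributes a regular 16-gon of circumradius 11 (perimeter = 2·16·11.000·sin(180°/16) = 68.67 mm); the cylinder at (8.5, 3) is absent (z outside [9, 16]); Taking the union: only the r=11 cylinder is present, so the union is just that shape — boundary = 68.67 mm. Overall, the cross-section is a single solid region. Total boundary length (outer) = 68.67 mm.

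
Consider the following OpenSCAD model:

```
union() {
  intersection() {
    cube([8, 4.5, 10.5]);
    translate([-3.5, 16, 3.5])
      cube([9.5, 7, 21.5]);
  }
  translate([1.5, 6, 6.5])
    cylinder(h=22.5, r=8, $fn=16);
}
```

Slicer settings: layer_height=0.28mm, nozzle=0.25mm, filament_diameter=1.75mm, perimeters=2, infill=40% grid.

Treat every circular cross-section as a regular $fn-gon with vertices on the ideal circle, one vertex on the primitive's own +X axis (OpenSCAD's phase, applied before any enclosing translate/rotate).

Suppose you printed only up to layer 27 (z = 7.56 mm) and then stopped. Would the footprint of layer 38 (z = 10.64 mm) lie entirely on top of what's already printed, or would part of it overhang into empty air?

Compare the two slices. At z = 7.56: the cube is present — its section is the full 8×4.5 rectangle (area 36.00 mm²); the cube at (-3.5, 16) is present — its section is the full 9.5×7 rectangle (area 66.50 mm²); Taking the intersection: the 9.5×7 cube at (-3.5, 16) does not overlap the 8×4.5 cube (empty) — nothing remains; the cylinder at (1.5, 6): section is a regular 16-gon, circumradius r=8 (area = (16/2)·8.000²·sin(360°/16) = 195.93 mm²); Combining (union): only the r=8 cylinder at (1.5, 6) is present, so the union is just that shape — area = 195.93 mm². At z = 10.64: the cube is absent (z outside [0, 10.5]); the cube at (-3.5, 16) is present — its section is the full 9.5×7 rectangle (area 66.50 mm²); Keeping only the common overlap: at least one operand is absent at this height, so nothing remains; the cylinder at (1.5, 6): section is a regular 16-gon, circumradius r=8 (area = (16/2)·8.000²·sin(360°/16) = 195.93 mm²); Taking the union: only the r=8 cylinder at (1.5, 6) is present, so the union is just that shape — area = 195.93 mm². Checking containment: the cross-section at z = 10.64 is a subset of the cross-section at z = 7.56.

entirely on top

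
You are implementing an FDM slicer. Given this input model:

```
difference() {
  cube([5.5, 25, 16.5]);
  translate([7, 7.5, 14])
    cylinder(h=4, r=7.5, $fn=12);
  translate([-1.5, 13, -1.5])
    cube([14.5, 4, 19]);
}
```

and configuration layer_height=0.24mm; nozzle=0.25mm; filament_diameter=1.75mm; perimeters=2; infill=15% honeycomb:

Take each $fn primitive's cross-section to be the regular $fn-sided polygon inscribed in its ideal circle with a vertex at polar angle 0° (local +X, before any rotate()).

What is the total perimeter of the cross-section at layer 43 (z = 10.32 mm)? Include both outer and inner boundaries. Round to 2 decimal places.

At z = 10.32 mm: the cube (footprint 5.5×25) is included at this height (perimeter 61.00 mm); the cylinder at (7, 7.5) is not intersected at this z (z outside [14, 18]); the cube at (-1.5, 13) (footprint 14.5×4) is included at this height (perimeter 37.00 mm); Taking the first minus the rest: starting from the 5.5×25 cube, the 14.5×4 cube at (-1.5, 13) partially overlaps it — only the 22.00 mm² overlap (of its 58.00 mm²) is removed, clipping the outline — boundary = 64.00 mm. Overall, the cross-section has 2 separate islands. Total boundary length (outer) = 64.00 mm.

64.00 mm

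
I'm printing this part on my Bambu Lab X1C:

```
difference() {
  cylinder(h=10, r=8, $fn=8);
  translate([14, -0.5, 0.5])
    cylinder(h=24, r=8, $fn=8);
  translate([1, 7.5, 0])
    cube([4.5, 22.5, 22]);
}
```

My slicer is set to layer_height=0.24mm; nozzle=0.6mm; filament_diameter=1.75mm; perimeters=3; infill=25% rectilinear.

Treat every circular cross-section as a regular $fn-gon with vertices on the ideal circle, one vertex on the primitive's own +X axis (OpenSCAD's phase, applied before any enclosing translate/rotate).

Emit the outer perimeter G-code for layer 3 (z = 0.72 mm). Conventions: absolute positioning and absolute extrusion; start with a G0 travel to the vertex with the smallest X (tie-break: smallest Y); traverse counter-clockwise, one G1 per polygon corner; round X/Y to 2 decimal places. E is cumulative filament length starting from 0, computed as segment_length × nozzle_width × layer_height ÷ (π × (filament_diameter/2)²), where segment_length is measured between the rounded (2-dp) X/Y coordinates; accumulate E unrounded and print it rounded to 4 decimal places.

G0 X-8.00 Y0.00 Z0.72
G1 X-5.66 Y-5.66 E0.3667
G1 X0.00 Y-8.00 E0.7333
G1 X5.66 Y-5.66 E1.1000
G1 X6.90 Y-2.66 E1.2944
G1 X6.00 Y-0.50 E1.4344
G1 X7.10 Y2.16 E1.6068
G1 X5.66 Y5.66 E1.8334
G1 X1.21 Y7.50 E2.1216
G1 X1.00 Y7.50 E2.1342
G1 X1.00 Y7.59 E2.1396
G1 X0.00 Y8.00 E2.2043
G1 X-5.66 Y5.66 E2.5710
G1 X-8.00 Y0.00 E2.9377

At z = 0.72 mm: the cylinder: section is a regular 8-gon, circumradius r=8; the cylinder at (14, -0.5): section is a regular 8-gon, circumradius r=8; the 4.5×22.5 cube at (1, 7.5) contributes its full rectangle; After the difference (first − rest): starting from the r=8 cylinder, the r=8 cylinder at (14, -0.5) partially overlaps it — only the 4.78 mm² overlap (of its 181.02 mm²) is removed, clipping the outline; the 4.5×22.5 cube at (1, 7.5) partially overlaps it — only the 0.01 mm² overlap (of its 101.25 mm²) is removed, clipping the outline — 1 connected region. The outline is a single polygon with 13 vertices. Extrusion per mm of travel: 0.6 × 0.24 / (π × 0.875²) = 0.059868. Accumulating E over each segment gives final E = 2.9377.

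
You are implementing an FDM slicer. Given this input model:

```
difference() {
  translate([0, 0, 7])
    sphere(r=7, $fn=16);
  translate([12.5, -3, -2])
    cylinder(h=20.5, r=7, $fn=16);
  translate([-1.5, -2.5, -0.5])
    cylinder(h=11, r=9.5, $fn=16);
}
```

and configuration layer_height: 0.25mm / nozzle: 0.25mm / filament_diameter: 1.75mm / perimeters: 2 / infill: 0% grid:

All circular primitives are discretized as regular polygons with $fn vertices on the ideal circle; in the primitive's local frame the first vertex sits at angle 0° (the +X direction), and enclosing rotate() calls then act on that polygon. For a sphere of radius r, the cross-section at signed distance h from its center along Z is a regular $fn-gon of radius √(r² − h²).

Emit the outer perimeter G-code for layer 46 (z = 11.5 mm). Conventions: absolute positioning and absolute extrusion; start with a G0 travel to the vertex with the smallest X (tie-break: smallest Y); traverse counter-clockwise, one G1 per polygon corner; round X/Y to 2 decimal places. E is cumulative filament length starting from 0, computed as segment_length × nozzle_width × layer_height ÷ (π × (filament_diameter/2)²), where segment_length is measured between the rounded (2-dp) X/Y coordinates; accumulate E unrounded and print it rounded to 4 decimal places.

G0 X-5.36 Y0.00 Z11.50
G1 X-4.95 Y-2.05 E0.0543
G1 X-3.79 Y-3.79 E0.1087
G1 X-2.05 Y-4.95 E0.1630
G1 X0.00 Y-5.36 E0.2173
G1 X2.05 Y-4.95 E0.2716
G1 X3.79 Y-3.79 E0.3260
G1 X4.95 Y-2.05 E0.3803
G1 X5.36 Y0.00 E0.4346
G1 X4.95 Y2.05 E0.4890
G1 X3.79 Y3.79 E0.5433
G1 X2.05 Y4.95 E0.5977
G1 X0.00 Y5.36 E0.6520
G1 X-2.05 Y4.95 E0.7063
G1 X-3.79 Y3.79 E0.7606
G1 X-4.95 Y2.05 E0.8150
G1 X-5.36 Y0.00 E0.8693

At z = 11.5 mm: the r=7 sphere contributes a regular 16-gon of circumradius √(7²−4.5²) = 5.362; the r=7 cylinder at (12.5, -3) gives a regular 16-gon of circumradius 7 (constant along its height); the cylinder at (-1.5, -2.5) is absent (z outside [-0.5, 10.5]); After the difference (first − rest): starting from the r=7 sphere, the r=7 cylinder at (12.5, -3) misses the remaining region (no effect) — 1 connected region. The outline is a single polygon with 16 vertices. Extrusion per mm of travel: 0.25 × 0.25 / (π × 0.875²) = 0.025984. Accumulating E over each segment gives final E = 0.8693.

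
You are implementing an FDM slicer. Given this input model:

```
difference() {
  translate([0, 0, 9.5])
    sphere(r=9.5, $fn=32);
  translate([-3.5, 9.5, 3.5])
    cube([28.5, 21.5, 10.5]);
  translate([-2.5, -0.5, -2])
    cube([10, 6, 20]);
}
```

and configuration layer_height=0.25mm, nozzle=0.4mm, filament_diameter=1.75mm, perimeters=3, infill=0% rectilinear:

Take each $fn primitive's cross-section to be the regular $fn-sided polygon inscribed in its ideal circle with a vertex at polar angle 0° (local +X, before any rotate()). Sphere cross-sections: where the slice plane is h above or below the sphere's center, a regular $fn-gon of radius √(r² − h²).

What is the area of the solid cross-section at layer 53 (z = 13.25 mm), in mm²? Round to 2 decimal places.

178.20 mm²

At z = 13.25 mm: the r=9.5 sphere slices to a regular 32-gon of circumradius 8.729 (√(r²−h²) with h=3.75 from center) (area = (32/2)·8.729²·sin(360°/32) = 237.82 mm²); the cube at (-3.5, 9.5) (footprint 28.5×21.5) is included at this height (area 612.75 mm²); the cube at (-2.5, -0.5) is present — its section is the full 10×6 rectangle (area 60.00 mm²); Subtracting the remaining from the first: starting from the r=9.5 sphere (237.82 mm²), the 28.5×21.5 cube at (-3.5, 9.5) misses the remaining region (no effect); the 10×6 cube at (-2.5, -0.5) partially overlaps it — only the 59.61 mm² overlap (of its 60.00 mm²) is removed, clipping the outline — area = 178.20 mm². Overall, the cross-section is a single solid region. Net area = 178.20 mm².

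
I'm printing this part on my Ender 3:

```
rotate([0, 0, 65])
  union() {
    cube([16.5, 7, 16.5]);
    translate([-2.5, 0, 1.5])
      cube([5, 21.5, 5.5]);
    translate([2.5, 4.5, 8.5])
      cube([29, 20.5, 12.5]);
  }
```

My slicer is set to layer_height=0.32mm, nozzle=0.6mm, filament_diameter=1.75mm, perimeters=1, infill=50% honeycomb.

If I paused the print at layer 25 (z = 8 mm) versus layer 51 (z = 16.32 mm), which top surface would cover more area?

layer 51 (z = 16.32 mm)

Layer 25 (z = 8): the cube is present — its section is the full 16.5×7 rectangle (area 115.50 mm²); the cube at (-2.5, 0) is absent (z outside [1.5, 7]); the cube at (2.5, 4.5) does not reach this height (z outside [8.5, 21]); Merging all regions: only the 16.5×7 cube is present, so the union is just that shape — area = 115.50 mm²; (whole slice rotated 65° about Z — lengths, areas and connectivity unchanged). So its area = 115.50 mm². Layer 51 (z = 16.32): the 16.5×7 cube contributes its full rectangle (area 115.50 mm²); the cube at (-2.5, 0) does not reach this height (z outside [1.5, 7]); the cube at (2.5, 4.5) (footprint 29×20.5) is included at this height (area 594.50 mm²); Combining (union): the regions partially overlap — summed areas 710.00 mm² minus the doubly-counted overlap 35.00 mm² gives 675.00 mm² — area = 675.00 mm²; (rotated 65° about Z; rotation is an isometry so areas/perimeters/island counts are preserved). So its area = 675.00 mm². Layer 51 is larger (675.00 vs 115.50 mm²).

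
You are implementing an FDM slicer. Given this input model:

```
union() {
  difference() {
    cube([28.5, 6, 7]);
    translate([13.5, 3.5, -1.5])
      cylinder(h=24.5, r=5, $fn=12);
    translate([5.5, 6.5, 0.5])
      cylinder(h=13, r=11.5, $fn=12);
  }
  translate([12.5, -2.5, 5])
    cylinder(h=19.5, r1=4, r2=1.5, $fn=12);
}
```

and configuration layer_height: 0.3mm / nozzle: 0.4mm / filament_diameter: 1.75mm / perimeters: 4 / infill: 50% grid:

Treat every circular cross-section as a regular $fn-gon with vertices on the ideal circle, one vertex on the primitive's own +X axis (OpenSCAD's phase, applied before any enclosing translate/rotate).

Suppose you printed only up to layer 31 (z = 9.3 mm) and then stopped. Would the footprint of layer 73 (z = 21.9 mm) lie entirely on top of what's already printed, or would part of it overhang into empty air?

entirely on top

Compare the two slices. At z = 9.3: the cube is absent (z outside [0, 7]); the r=5 cylinder at (13.5, 3.5) contributes a regular 12-gon of circumradius 5 (area = (12/2)·5.000²·sin(360°/12) = 75.00 mm²); the cylinder at (5.5, 6.5): section is a regular 12-gon, circumradius r=11.5 (area = (12/2)·11.500²·sin(360°/12) = 396.75 mm²); After the difference (first − rest): the first operand is absent here, so nothing remains; the cone at (12.5, -2.5) (r1=4→r2=1.5) has section circumradius 3.449 here — a regular 12-gon (area = (12/2)·3.449²·sin(360°/12) = 35.68 mm²); Taking the union: only the cone at (12.5, -2.5) is present, so the union is just that shape — area = 35.68 mm². At z = 21.9: the cube is not intersected at this z (z outside [0, 7]); the r=5 cylinder at (13.5, 3.5) gives a regular 12-gon of circumradius 5 (constant along its height) (area = (12/2)·5.000²·sin(360°/12) = 75.00 mm²); the cylinder at (5.5, 6.5) is not intersected at this z (z outside [0.5, 13.5]); After the difference (first − rest): the first operand is absent here, so nothing remains; the cone at (12.5, -2.5) (r1=4→r2=1.5) has section circumradius 1.833 here — a regular 12-gon (area = (12/2)·1.833²·sin(360°/12) = 10.08 mm²); Combining (union): only the cone at (12.5, -2.5) is present, so the union is just that shape — area = 10.08 mm². Checking containment: the cross-section at z = 21.9 is a subset of the cross-section at z = 9.3.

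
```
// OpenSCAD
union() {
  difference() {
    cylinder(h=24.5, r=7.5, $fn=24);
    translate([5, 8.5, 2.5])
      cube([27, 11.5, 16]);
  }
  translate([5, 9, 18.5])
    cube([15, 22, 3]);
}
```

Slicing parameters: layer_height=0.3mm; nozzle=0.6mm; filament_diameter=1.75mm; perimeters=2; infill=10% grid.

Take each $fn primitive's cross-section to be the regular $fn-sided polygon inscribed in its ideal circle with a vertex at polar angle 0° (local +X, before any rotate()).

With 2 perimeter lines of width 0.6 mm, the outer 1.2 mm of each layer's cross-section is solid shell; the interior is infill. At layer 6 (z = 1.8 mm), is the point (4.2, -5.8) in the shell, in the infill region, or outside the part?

At z = 1.8 mm: the r=7.5 cylinder contributes a regular 24-gon of circumradius 7.5; the cube at (5, 8.5) is not intersected at this z (z outside [2.5, 18.5]); Subtracting the remaining from the first: none of the subtracted shapes is present at this height, so the r=7.5 cylinder is unchanged — 1 connected region; the cube at (5, 9) does not reach this height (z outside [18.5, 21.5]); Taking the union: only that combined region is present, so the union is just that shape — 1 connected region. Overall, the cross-section is a single solid region. The nearest boundary edge runs (3.75, -6.50)→(5.30, -5.30); distance from the point to it = 0.28 mm. The point is inside the cross-section, 0.28 mm from the nearest boundary — within the 1.2 mm shell band (2 × 0.6).

shell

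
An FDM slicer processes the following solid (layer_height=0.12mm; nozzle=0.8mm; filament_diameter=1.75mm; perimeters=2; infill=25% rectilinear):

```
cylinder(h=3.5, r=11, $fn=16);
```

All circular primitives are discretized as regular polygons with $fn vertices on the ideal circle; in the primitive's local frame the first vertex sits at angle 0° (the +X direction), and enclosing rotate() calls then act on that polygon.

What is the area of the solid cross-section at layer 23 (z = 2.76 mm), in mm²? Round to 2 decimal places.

At z = 2.76 mm: the r=11 cylinder contributes a regular 16-gon of circumradius 11 (area = (16/2)·11.000²·sin(360°/16) = 370.44 mm²). Overall, the cross-section is a single solid region. Net area = 370.44 mm².

370.44 mm²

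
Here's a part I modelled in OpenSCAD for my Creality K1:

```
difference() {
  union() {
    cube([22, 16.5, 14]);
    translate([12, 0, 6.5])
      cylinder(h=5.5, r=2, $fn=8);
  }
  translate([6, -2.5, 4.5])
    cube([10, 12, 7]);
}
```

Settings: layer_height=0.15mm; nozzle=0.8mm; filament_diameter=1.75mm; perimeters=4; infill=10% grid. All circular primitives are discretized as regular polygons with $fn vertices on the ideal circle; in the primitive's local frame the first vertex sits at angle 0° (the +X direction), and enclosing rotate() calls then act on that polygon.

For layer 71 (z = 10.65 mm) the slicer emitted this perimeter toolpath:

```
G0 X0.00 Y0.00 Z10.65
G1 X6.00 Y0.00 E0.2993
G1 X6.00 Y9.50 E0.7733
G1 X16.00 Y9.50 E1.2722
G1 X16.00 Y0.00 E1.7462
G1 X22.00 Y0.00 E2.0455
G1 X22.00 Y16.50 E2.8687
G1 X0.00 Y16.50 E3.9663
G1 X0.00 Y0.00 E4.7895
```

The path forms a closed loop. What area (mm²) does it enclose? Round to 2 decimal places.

268.00 mm²

Apply the shoelace formula to the sequence of (X, Y) vertices; enclosed area = 268.00 mm².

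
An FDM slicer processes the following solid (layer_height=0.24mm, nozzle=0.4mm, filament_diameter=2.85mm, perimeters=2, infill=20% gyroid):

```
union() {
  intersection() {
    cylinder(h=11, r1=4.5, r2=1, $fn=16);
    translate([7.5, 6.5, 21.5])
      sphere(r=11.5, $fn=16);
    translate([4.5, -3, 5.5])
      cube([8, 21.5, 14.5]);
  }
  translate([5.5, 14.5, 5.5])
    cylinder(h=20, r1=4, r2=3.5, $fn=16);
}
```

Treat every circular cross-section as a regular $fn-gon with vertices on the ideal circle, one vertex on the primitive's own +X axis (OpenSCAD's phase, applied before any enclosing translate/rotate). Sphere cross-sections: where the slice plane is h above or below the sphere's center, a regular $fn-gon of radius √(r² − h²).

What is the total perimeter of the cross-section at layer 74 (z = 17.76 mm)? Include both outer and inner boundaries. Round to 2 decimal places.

At z = 17.76 mm: the cone is absent (z outside [0, 11]); the sphere at (7.5, 6.5): section is a regular 16-gon, circumradius = √(r²−h²) = √(11.5²−3.74²) = 10.875 (perimeter = 2·16·10.875·sin(180°/16) = 67.89 mm); the cube at (4.5, -3) (footprint 8×21.5) is included at this height (perimeter 59.00 mm); Keeping only the common overlap: at least one operand is absent at this height, so nothing remains; the cone at (5.5, 14.5) (r1=4→r2=3.5) has section circumradius 3.693 here — a regular 16-gon (perimeter = 2·16·3.693·sin(180°/16) = 23.06 mm); Taking the union: only the cone at (5.5, 14.5) is present, so the union is just that shape — boundary = 23.06 mm. Overall, the cross-section is a single solid region. Total boundary length (outer) = 23.06 mm.

23.06 mm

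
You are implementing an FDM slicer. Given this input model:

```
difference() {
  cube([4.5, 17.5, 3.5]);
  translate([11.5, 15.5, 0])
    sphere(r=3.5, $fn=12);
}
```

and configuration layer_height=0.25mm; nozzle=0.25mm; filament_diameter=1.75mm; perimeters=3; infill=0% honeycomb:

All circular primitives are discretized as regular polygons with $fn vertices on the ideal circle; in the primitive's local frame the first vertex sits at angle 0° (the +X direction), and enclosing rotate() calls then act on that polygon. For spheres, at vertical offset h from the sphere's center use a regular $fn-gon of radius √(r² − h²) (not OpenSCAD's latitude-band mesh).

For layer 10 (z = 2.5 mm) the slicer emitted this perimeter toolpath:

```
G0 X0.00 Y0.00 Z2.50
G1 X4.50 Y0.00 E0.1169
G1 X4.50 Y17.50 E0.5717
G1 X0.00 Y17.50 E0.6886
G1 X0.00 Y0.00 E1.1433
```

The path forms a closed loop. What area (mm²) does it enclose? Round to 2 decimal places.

78.75 mm²

Apply the shoelace formula to the sequence of (X, Y) vertices; enclosed area = 78.75 mm².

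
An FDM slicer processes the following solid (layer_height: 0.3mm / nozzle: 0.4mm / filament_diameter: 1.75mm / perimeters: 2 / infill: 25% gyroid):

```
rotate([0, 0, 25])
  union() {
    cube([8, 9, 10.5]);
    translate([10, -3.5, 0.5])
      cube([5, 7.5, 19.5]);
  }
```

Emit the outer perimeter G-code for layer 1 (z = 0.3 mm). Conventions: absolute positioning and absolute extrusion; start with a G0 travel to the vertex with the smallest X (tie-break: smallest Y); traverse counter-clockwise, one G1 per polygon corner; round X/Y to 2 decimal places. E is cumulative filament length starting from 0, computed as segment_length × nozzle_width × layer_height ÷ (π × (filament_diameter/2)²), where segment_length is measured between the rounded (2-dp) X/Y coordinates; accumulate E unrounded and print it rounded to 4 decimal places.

At z = 0.3 mm: the cube (footprint 8×9) is included at this height; the cube at (10, -3.5) does not reach this height (z outside [0.5, 20]); Combining (union): only the 8×9 cube is present, so the union is just that shape — 1 connected region; (whole slice rotated 25° about Z — lengths, areas and connectivity unchanged). The outline is a single polygon with 4 vertices. Extrusion per mm of travel: 0.4 × 0.3 / (π × 0.875²) = 0.049890. Accumulating E over each segment gives final E = 1.6963.

G0 X-3.80 Y8.16 Z0.30
G1 X0.00 Y0.00 E0.4491
G1 X7.25 Y3.38 E0.8482
G1 X3.45 Y11.54 E1.2972
G1 X-3.80 Y8.16 E1.6963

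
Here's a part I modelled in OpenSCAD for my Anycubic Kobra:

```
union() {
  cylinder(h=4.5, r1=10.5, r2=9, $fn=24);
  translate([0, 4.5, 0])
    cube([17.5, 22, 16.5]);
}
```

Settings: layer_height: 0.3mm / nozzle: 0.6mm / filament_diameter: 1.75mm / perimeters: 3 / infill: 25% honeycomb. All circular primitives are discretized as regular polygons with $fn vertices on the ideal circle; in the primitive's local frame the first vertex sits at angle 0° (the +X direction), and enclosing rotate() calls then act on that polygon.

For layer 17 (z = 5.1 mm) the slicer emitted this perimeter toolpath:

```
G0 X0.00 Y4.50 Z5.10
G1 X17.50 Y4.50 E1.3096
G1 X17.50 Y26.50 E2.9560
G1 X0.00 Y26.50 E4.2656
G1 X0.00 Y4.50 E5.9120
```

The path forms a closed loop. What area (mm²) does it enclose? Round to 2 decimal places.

385.00 mm²

Apply the shoelace formula to the sequence of (X, Y) vertices; enclosed area = 385.00 mm².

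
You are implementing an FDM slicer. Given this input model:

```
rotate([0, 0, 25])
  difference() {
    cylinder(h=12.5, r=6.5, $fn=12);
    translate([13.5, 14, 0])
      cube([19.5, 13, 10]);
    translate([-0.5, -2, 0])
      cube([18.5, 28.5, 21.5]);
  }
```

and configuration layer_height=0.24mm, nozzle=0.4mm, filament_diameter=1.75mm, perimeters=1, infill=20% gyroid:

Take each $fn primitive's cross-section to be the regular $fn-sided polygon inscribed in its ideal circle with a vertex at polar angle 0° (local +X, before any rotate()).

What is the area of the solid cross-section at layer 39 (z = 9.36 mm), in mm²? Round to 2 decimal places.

78.38 mm²

At z = 9.36 mm: the cylinder: section is a regular 12-gon, circumradius r=6.5 (area = (12/2)·6.500²·sin(360°/12) = 126.75 mm²); the cube at (13.5, 14) (footprint 19.5×13) is included at this height (area 253.50 mm²); the 18.5×28.5 cube at (-0.5, -2) contributes its full rectangle (area 527.25 mm²); Subtracting the remaining from the first: starting from the r=6.5 cylinder (126.75 mm²), the 19.5×13 cube at (13.5, 14) misses the remaining region (no effect); the 18.5×28.5 cube at (-0.5, -2) partially overlaps it — only the 48.37 mm² overlap (of its 527.25 mm²) is removed, clipping the outline — area = 78.38 mm²; (rotated 25° about Z; rotation is an isometry so areas/perimeters/island counts are preserved). Overall, the cross-section is a single solid region. Net area = 78.38 mm².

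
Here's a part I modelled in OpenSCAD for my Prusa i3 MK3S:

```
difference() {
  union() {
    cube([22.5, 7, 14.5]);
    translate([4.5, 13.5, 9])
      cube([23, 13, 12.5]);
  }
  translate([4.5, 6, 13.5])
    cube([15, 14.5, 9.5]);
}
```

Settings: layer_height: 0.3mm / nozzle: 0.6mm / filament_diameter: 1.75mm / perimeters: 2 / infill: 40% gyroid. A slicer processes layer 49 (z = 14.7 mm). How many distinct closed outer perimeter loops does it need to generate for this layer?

1

At z = 14.7 mm: the cube does not reach this height (z outside [0, 14.5]); the cube at (4.5, 13.5) (footprint 23×13) is included at this height; Combining (union): only the 23×13 cube at (4.5, 13.5) is present, so the union is just that shape — 1 connected region; the cube at (4.5, 6) is present — its section is the full 15×14.5 rectangle; After the difference (first − rest): starting from the result so far, the 15×14.5 cube at (4.5, 6) partially overlaps it — only the 105.00 mm² overlap (of its 217.50 mm²) is removed, clipping the outline — 1 connected region. The result has 1 disconnected region.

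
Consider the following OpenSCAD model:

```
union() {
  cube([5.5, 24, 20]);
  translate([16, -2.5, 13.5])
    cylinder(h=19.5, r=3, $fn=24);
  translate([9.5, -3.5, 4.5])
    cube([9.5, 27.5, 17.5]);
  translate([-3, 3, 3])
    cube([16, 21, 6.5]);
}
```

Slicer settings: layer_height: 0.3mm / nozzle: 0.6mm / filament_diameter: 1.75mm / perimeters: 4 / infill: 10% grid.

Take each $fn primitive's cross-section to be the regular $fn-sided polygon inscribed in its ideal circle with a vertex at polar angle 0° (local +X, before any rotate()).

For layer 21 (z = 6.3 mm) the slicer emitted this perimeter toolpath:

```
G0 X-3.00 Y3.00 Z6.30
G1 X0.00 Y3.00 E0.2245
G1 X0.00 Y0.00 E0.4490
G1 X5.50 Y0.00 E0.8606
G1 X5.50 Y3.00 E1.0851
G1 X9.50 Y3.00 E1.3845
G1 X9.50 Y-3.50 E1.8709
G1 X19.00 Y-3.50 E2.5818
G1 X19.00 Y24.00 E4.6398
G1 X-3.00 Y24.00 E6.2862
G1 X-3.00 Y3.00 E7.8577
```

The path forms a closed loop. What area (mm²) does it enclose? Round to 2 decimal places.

540.25 mm²

Apply the shoelace formula to the sequence of (X, Y) vertices; enclosed area = 540.25 mm².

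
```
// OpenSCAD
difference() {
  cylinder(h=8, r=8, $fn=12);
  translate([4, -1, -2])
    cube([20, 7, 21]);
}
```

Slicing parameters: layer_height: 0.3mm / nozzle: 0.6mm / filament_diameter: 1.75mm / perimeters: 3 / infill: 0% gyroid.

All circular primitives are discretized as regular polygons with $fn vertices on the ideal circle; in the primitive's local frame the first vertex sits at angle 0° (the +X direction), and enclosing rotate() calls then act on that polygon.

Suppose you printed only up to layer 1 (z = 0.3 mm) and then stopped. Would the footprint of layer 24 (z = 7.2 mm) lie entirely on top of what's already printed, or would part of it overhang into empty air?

entirely on top

Compare the two slices. At z = 0.3: the r=8 cylinder gives a regular 12-gon of circumradius 8 (constant along its height) (area = (12/2)·8.000²·sin(360°/12) = 192.00 mm²); the cube at (4, -1) (footprint 20×7) is included at this height (area 140.00 mm²); After the difference (first − rest): starting from the r=8 cylinder (192.00 mm²), the 20×7 cube at (4, -1) partially overlaps it — only the 21.58 mm² overlap (of its 140.00 mm²) is removed, clipping the outline — area = 170.42 mm². At z = 7.2: the r=8 cylinder contributes a regular 12-gon of circumradius 8 (area = (12/2)·8.000²·sin(360°/12) = 192.00 mm²); the 20×7 cube at (4, -1) contributes its full rectangle (area 140.00 mm²); Subtracting the remaining from the first: starting from the r=8 cylinder (192.00 mm²), the 20×7 cube at (4, -1) partially overlaps it — only the 21.58 mm² overlap (of its 140.00 mm²) is removed, clipping the outline — area = 170.42 mm². Checking containment: the cross-section at z = 7.2 is a subset of the cross-section at z = 0.3.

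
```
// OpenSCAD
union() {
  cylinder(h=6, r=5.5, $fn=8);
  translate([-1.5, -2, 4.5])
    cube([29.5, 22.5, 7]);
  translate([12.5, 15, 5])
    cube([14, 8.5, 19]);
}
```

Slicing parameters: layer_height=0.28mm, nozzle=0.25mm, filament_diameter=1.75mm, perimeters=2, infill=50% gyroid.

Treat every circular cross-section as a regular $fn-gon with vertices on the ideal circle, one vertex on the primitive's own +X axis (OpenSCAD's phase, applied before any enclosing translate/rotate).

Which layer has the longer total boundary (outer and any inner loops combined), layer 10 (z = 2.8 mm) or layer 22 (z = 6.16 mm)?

layer 22 (z = 6.16 mm)

Layer 10 (z = 2.8): the r=5.5 cylinder contributes a regular 8-gon of circumradius 5.5 (perimeter = 2·8·5.500·sin(180°/8) = 33.68 mm); the cube at (-1.5, -2) is not intersected at this z (z outside [4.5, 11.5]); the cube at (12.5, 15) is not intersected at this z (z outside [5, 24]); Merging all regions: only the r=5.5 cylinder is present, so the union is just that shape — boundary = 33.68 mm. So its perimeter = 33.68 mm. Layer 22 (z = 6.16): the cylinder is not intersected at this z (z outside [0, 6]); the cube at (-1.5, -2) (footprint 29.5×22.5) is included at this height (perimeter 104.00 mm); the 14×8.5 cube at (12.5, 15) contributes its full rectangle (perimeter 45.00 mm); Taking the union: the regions partially overlap (shared area 77.00 mm²), so the edge portions inside another operand are dropped and the merged outline is re-measured after clipping — boundary = 110.00 mm. So its perimeter = 110.00 mm. Layer 22 is larger (110.00 vs 33.68 mm).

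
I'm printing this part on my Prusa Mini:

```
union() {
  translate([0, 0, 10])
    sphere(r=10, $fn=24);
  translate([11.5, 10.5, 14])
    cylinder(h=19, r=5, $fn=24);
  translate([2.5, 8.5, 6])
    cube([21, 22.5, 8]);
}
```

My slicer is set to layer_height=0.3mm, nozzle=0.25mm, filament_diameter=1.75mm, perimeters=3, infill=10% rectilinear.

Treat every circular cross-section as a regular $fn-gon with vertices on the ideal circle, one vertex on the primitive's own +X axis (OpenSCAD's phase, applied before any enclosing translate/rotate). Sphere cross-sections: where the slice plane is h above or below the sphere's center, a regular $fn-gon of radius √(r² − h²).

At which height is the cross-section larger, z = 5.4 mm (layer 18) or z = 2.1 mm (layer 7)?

Layer 18 (z = 5.4): the r=10 sphere slices to a regular 24-gon of circumradius 8.879 (√(r²−h²) with h=4.6 from center) (area = (24/2)·8.879²·sin(360°/24) = 244.86 mm²); the cylinder at (11.5, 10.5) does not reach this height (z outside [14, 33]); the cube at (2.5, 8.5) is not intersected at this z (z outside [6, 14]); Taking the union: only the r=10 sphere is present, so the union is just that shape — area = 244.86 mm². So its area = 244.86 mm². Layer 7 (z = 2.1): the r=10 sphere contributes a regular 24-gon of circumradius √(10²−7.9²) = 6.131 (area = (24/2)·6.131²·sin(360°/24) = 116.75 mm²); the cylinder at (11.5, 10.5) does not reach this height (z outside [14, 33]); the cube at (2.5, 8.5) does not reach this height (z outside [6, 14]); Merging all regions: only the r=10 sphere is present, so the union is just that shape — area = 116.75 mm². So its area = 116.75 mm². Layer 18 is larger (244.86 vs 116.75 mm²).

layer 18 (z = 5.4 mm)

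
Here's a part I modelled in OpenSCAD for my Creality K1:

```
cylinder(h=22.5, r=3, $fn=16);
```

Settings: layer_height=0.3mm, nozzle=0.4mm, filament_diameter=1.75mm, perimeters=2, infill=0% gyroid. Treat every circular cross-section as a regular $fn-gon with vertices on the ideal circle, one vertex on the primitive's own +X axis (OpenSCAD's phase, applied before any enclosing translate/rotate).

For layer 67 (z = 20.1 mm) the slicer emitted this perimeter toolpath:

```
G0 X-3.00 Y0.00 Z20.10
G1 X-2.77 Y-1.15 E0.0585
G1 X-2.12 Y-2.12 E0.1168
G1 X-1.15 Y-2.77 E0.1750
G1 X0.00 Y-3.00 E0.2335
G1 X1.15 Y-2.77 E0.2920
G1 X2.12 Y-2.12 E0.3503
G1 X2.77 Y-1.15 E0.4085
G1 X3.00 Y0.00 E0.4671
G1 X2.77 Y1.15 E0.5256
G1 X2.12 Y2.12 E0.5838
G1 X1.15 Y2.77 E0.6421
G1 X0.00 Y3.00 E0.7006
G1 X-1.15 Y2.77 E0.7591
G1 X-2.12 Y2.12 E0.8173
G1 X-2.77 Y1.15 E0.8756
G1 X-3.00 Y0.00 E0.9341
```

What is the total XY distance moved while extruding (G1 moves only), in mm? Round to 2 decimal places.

Sum the Euclidean lengths of each G1 segment: total = 18.72 mm.

18.72 mm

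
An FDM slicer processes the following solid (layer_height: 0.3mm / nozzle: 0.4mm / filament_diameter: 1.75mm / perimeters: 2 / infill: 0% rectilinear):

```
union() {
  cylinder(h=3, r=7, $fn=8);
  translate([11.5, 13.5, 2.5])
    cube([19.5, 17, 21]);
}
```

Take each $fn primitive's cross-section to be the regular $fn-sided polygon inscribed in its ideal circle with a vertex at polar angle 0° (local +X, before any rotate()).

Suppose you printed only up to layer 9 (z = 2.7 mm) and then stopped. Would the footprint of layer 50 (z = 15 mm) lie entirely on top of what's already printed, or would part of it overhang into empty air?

Compare the two slices. At z = 2.7: the r=7 cylinder gives a regular 8-gon of circumradius 7 (constant along its height) (area = (8/2)·7.000²·sin(360°/8) = 138.59 mm²); the cube at (11.5, 13.5) (footprint 19.5×17) is included at this height (area 331.50 mm²); Taking the union: the 2 present regions are separate (no shared area or edge), so areas and boundary lengths simply add and each stays a separate island — area = 470.09 mm². At z = 15: the cylinder does not reach this height (z outside [0, 3]); the cube at (11.5, 13.5) (footprint 19.5×17) is included at this height (area 331.50 mm²); Taking the union: only the 19.5×17 cube at (11.5, 13.5) is present, so the union is just that shape — area = 331.50 mm². Checking containment: the cross-section at z = 15 is a subset of the cross-section at z = 2.7.

entirely on top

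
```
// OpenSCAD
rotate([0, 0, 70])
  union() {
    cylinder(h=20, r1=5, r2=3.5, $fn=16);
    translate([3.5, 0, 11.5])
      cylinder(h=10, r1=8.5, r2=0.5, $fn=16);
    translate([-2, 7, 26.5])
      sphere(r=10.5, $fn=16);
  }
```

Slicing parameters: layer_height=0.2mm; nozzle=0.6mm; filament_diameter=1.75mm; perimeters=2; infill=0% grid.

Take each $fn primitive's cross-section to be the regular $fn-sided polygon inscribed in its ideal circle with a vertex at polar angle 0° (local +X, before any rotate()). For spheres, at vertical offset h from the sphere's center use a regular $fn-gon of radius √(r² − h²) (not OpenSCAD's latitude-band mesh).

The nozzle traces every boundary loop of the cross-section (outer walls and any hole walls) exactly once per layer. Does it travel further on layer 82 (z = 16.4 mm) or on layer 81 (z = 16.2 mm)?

Layer 82 (z = 16.4): the cone: at t=0.820 of its height the radius interpolates to r₁+(r₂−r₁)t = 3.770, giving a regular 16-gon of that circumradius (perimeter = 2·16·3.770·sin(180°/16) = 23.54 mm); the cone at (3.5, 0) contributes a regular 16-gon of circumradius 4.580 (interpolated between r1=8.5 and r2=0.5 at t=0.490) (perimeter = 2·16·4.580·sin(180°/16) = 28.59 mm); the sphere at (-2, 7): section is a regular 16-gon, circumradius = √(r²−h²) = √(10.5²−10.1²) = 2.871 (perimeter = 2·16·2.871·sin(180°/16) = 17.92 mm); Merging all regions: the regions partially overlap (shared area 25.10 mm²), so the edge portions inside another operand are dropped and the merged outline is re-measured after clipping — boundary = 51.46 mm; (rotated 70° about Z; rotation is an isometry so areas/perimeters/island counts are preserved). So its perimeter = 51.46 mm. Layer 81 (z = 16.2): the cone (r1=5→r2=3.5) has section circumradius 3.785 here — a regular 16-gon (perimeter = 2·16·3.785·sin(180°/16) = 23.63 mm); the cone at (3.5, 0) (r1=8.5→r2=0.5) has section circumradius 4.740 here — a regular 16-gon (perimeter = 2·16·4.740·sin(180°/16) = 29.59 mm); the r=10.5 sphere at (-2, 7) slices to a regular 16-gon of circumradius 2.040 (√(r²−h²) with h=10.3 from center) (perimeter = 2·16·2.040·sin(180°/16) = 12.73 mm); Merging all regions: the regions partially overlap (shared area 26.59 mm²), so the edge portions inside another operand are dropped and the merged outline is re-measured after clipping — boundary = 46.87 mm; (whole slice rotated 70° about Z — lengths, areas and connectivity unchanged). So its perimeter = 46.87 mm. Layer 82 is larger (51.46 vs 46.87 mm).

layer 82 (z = 16.4 mm)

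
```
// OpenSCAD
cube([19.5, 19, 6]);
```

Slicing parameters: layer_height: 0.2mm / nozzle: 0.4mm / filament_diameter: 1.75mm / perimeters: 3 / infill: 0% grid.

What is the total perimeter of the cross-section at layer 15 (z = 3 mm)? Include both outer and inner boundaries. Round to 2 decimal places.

77.00 mm

At z = 3 mm: the 19.5×19 cube contributes its full rectangle (perimeter 77.00 mm). Overall, the cross-section is a single solid region. Total boundary length (outer) = 77.00 mm.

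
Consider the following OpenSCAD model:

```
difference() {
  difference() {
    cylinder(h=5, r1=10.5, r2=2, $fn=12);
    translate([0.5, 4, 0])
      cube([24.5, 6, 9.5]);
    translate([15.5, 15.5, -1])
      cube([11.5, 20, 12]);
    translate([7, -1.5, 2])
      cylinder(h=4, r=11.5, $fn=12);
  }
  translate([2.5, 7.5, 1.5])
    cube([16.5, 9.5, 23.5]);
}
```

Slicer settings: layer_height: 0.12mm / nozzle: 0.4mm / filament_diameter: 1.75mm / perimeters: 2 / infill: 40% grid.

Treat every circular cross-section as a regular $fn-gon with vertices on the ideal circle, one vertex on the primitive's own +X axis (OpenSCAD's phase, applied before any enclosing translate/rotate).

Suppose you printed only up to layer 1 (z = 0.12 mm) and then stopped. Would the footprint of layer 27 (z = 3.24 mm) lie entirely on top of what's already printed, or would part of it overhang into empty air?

entirely on top

Compare the two slices. At z = 0.12: the cone contributes a regular 12-gon of circumradius 10.296 (interpolated between r1=10.5 and r2=2 at t=0.024) (area = (12/2)·10.296²·sin(360°/12) = 318.02 mm²); the cube at (0.5, 4) is present — its section is the full 24.5×6 rectangle (area 147.00 mm²); the cube at (15.5, 15.5) is present — its section is the full 11.5×20 rectangle (area 230.00 mm²); the cylinder at (7, -1.5) is not intersected at this z (z outside [2, 6]); After the difference (first − rest): starting from the cone (318.02 mm²), the 24.5×6 cube at (0.5, 4) partially overlaps it — only the 37.30 mm² overlap (of its 147.00 mm²) is removed, clipping the outline; the 11.5×20 cube at (15.5, 15.5) misses the remaining region (no effect) — area = 280.72 mm²; the cube at (2.5, 7.5) is not intersected at this z (z outside [1.5, 25]); Subtracting the remaining from the first: none of the subtracted shapes is present at this height, so the result so far is unchanged — area = 280.72 mm². At z = 3.24: the cone (r1=10.5→r2=2) has section circumradius 4.992 here — a regular 12-gon (area = (12/2)·4.992²·sin(360°/12) = 74.76 mm²); the cube at (0.5, 4) (footprint 24.5×6) is included at this height (area 147.00 mm²); the 11.5×20 cube at (15.5, 15.5) contributes its full rectangle (area 230.00 mm²); the r=11.5 cylinder at (7, -1.5) contributes a regular 12-gon of circumradius 11.5 (area = (12/2)·11.500²·sin(360°/12) = 396.75 mm²); After the difference (first − rest): starting from the cone (74.76 mm²), the 24.5×6 cube at (0.5, 4) partially overlaps it — only the 1.23 mm² overlap (of its 147.00 mm²) is removed, clipping the outline; the 11.5×20 cube at (15.5, 15.5) misses the remaining region (no effect); the r=11.5 cylinder at (7, -1.5) partially overlaps it — only the 69.92 mm² overlap (of its 396.75 mm²) is removed, clipping the outline — area = 3.61 mm²; the cube at (2.5, 7.5) (footprint 16.5×9.5) is included at this height (area 156.75 mm²); After the difference (first − rest): starting from that combined region (3.61 mm²), the 16.5×9.5 cube at (2.5, 7.5) misses the remaining region (no effect) — area = 3.61 mm². Checking containment: the cross-section at z = 3.24 is a subset of the cross-section at z = 0.12.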